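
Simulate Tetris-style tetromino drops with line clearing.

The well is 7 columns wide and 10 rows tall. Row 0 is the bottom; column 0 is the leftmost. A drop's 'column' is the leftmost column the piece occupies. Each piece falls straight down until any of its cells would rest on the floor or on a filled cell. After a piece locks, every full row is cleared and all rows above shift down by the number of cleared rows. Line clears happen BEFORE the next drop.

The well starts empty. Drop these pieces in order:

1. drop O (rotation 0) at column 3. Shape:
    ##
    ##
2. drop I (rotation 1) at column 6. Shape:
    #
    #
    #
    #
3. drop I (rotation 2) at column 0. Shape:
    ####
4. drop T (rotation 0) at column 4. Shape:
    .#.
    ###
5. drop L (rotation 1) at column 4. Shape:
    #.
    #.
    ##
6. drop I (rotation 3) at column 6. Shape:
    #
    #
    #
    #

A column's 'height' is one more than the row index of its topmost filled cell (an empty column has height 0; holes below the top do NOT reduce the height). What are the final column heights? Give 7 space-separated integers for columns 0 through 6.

Answer: 3 3 3 3 9 7 9

Derivation:
Drop 1: O rot0 at col 3 lands with bottom-row=0; cleared 0 line(s) (total 0); column heights now [0 0 0 2 2 0 0], max=2
Drop 2: I rot1 at col 6 lands with bottom-row=0; cleared 0 line(s) (total 0); column heights now [0 0 0 2 2 0 4], max=4
Drop 3: I rot2 at col 0 lands with bottom-row=2; cleared 0 line(s) (total 0); column heights now [3 3 3 3 2 0 4], max=4
Drop 4: T rot0 at col 4 lands with bottom-row=4; cleared 0 line(s) (total 0); column heights now [3 3 3 3 5 6 5], max=6
Drop 5: L rot1 at col 4 lands with bottom-row=6; cleared 0 line(s) (total 0); column heights now [3 3 3 3 9 7 5], max=9
Drop 6: I rot3 at col 6 lands with bottom-row=5; cleared 0 line(s) (total 0); column heights now [3 3 3 3 9 7 9], max=9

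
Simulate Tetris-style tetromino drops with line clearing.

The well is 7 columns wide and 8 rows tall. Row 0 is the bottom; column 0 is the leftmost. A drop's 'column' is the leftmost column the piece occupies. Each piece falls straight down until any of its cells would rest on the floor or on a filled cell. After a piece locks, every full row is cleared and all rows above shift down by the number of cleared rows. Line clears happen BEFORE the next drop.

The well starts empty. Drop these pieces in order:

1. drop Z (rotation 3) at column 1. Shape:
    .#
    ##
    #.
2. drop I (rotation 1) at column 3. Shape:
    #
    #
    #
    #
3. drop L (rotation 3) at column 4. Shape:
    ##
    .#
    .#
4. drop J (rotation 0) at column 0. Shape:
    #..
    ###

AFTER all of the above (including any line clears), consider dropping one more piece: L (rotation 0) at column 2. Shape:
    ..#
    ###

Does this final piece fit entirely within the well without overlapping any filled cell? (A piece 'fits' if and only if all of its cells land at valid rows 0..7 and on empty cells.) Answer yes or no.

Answer: yes

Derivation:
Drop 1: Z rot3 at col 1 lands with bottom-row=0; cleared 0 line(s) (total 0); column heights now [0 2 3 0 0 0 0], max=3
Drop 2: I rot1 at col 3 lands with bottom-row=0; cleared 0 line(s) (total 0); column heights now [0 2 3 4 0 0 0], max=4
Drop 3: L rot3 at col 4 lands with bottom-row=0; cleared 0 line(s) (total 0); column heights now [0 2 3 4 3 3 0], max=4
Drop 4: J rot0 at col 0 lands with bottom-row=3; cleared 0 line(s) (total 0); column heights now [5 4 4 4 3 3 0], max=5
Test piece L rot0 at col 2 (width 3): heights before test = [5 4 4 4 3 3 0]; fits = True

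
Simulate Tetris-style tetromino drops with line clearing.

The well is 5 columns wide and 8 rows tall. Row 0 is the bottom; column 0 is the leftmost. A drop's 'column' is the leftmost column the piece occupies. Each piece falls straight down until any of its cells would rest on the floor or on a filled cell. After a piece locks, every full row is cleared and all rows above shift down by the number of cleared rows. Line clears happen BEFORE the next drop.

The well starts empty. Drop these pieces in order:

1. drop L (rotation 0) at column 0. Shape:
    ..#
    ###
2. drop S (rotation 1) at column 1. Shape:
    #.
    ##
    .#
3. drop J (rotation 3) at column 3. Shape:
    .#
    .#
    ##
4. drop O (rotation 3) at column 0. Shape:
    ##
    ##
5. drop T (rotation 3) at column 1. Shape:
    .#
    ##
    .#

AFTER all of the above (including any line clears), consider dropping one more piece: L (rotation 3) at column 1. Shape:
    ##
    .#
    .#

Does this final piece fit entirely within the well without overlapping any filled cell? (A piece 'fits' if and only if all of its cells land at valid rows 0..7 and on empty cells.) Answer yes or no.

Drop 1: L rot0 at col 0 lands with bottom-row=0; cleared 0 line(s) (total 0); column heights now [1 1 2 0 0], max=2
Drop 2: S rot1 at col 1 lands with bottom-row=2; cleared 0 line(s) (total 0); column heights now [1 5 4 0 0], max=5
Drop 3: J rot3 at col 3 lands with bottom-row=0; cleared 1 line(s) (total 1); column heights now [0 4 3 0 2], max=4
Drop 4: O rot3 at col 0 lands with bottom-row=4; cleared 0 line(s) (total 1); column heights now [6 6 3 0 2], max=6
Drop 5: T rot3 at col 1 lands with bottom-row=5; cleared 0 line(s) (total 1); column heights now [6 7 8 0 2], max=8
Test piece L rot3 at col 1 (width 2): heights before test = [6 7 8 0 2]; fits = False

Answer: no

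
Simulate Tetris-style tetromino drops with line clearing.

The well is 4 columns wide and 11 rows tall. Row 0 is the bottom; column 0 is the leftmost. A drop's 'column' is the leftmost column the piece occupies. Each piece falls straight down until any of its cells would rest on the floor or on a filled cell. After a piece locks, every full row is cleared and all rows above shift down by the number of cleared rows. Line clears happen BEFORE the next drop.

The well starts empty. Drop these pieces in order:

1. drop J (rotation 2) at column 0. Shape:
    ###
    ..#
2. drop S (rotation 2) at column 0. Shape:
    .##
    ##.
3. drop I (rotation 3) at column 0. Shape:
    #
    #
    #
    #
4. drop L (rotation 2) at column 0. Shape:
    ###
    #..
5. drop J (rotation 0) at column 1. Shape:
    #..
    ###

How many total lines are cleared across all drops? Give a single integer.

Drop 1: J rot2 at col 0 lands with bottom-row=0; cleared 0 line(s) (total 0); column heights now [2 2 2 0], max=2
Drop 2: S rot2 at col 0 lands with bottom-row=2; cleared 0 line(s) (total 0); column heights now [3 4 4 0], max=4
Drop 3: I rot3 at col 0 lands with bottom-row=3; cleared 0 line(s) (total 0); column heights now [7 4 4 0], max=7
Drop 4: L rot2 at col 0 lands with bottom-row=7; cleared 0 line(s) (total 0); column heights now [9 9 9 0], max=9
Drop 5: J rot0 at col 1 lands with bottom-row=9; cleared 0 line(s) (total 0); column heights now [9 11 10 10], max=11

Answer: 0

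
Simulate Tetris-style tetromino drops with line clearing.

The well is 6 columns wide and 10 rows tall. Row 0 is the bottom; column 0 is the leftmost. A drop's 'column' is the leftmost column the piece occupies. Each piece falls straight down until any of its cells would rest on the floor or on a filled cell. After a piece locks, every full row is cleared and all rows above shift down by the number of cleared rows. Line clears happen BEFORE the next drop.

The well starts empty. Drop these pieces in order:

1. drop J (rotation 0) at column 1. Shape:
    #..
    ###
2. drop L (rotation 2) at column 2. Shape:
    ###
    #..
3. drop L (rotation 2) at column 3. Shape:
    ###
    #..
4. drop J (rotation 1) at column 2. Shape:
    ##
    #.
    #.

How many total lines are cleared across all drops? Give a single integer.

Answer: 0

Derivation:
Drop 1: J rot0 at col 1 lands with bottom-row=0; cleared 0 line(s) (total 0); column heights now [0 2 1 1 0 0], max=2
Drop 2: L rot2 at col 2 lands with bottom-row=1; cleared 0 line(s) (total 0); column heights now [0 2 3 3 3 0], max=3
Drop 3: L rot2 at col 3 lands with bottom-row=3; cleared 0 line(s) (total 0); column heights now [0 2 3 5 5 5], max=5
Drop 4: J rot1 at col 2 lands with bottom-row=3; cleared 0 line(s) (total 0); column heights now [0 2 6 6 5 5], max=6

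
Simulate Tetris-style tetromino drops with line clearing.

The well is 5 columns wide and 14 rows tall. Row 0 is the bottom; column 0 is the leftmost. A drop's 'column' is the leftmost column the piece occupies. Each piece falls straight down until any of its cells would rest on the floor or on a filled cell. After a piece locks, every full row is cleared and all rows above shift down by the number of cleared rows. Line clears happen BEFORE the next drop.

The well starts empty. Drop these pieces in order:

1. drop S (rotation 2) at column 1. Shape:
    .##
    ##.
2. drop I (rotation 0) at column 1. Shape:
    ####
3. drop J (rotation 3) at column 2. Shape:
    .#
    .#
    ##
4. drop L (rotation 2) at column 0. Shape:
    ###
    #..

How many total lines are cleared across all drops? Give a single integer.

Answer: 0

Derivation:
Drop 1: S rot2 at col 1 lands with bottom-row=0; cleared 0 line(s) (total 0); column heights now [0 1 2 2 0], max=2
Drop 2: I rot0 at col 1 lands with bottom-row=2; cleared 0 line(s) (total 0); column heights now [0 3 3 3 3], max=3
Drop 3: J rot3 at col 2 lands with bottom-row=3; cleared 0 line(s) (total 0); column heights now [0 3 4 6 3], max=6
Drop 4: L rot2 at col 0 lands with bottom-row=3; cleared 0 line(s) (total 0); column heights now [5 5 5 6 3], max=6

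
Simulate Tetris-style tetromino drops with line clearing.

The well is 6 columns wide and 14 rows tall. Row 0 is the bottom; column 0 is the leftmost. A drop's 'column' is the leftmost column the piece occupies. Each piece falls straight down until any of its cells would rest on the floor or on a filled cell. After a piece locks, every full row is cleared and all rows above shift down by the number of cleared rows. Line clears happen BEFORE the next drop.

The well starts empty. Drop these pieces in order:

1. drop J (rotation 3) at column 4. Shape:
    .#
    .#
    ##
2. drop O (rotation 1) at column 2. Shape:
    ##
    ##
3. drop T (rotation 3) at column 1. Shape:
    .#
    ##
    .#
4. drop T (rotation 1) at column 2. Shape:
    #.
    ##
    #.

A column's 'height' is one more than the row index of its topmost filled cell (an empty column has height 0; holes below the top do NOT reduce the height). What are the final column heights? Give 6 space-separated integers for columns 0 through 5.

Drop 1: J rot3 at col 4 lands with bottom-row=0; cleared 0 line(s) (total 0); column heights now [0 0 0 0 1 3], max=3
Drop 2: O rot1 at col 2 lands with bottom-row=0; cleared 0 line(s) (total 0); column heights now [0 0 2 2 1 3], max=3
Drop 3: T rot3 at col 1 lands with bottom-row=2; cleared 0 line(s) (total 0); column heights now [0 4 5 2 1 3], max=5
Drop 4: T rot1 at col 2 lands with bottom-row=5; cleared 0 line(s) (total 0); column heights now [0 4 8 7 1 3], max=8

Answer: 0 4 8 7 1 3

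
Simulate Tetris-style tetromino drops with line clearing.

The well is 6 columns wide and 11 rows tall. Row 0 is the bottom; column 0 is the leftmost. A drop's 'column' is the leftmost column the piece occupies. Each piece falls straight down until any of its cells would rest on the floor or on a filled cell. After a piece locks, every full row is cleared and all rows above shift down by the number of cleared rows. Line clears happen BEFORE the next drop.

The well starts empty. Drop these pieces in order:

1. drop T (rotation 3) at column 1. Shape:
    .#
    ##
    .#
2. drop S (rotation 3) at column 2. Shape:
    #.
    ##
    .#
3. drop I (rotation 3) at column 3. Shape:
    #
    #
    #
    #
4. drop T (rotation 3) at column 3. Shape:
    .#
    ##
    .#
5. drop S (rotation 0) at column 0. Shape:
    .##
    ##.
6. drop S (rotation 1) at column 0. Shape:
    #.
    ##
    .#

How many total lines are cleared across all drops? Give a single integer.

Answer: 0

Derivation:
Drop 1: T rot3 at col 1 lands with bottom-row=0; cleared 0 line(s) (total 0); column heights now [0 2 3 0 0 0], max=3
Drop 2: S rot3 at col 2 lands with bottom-row=2; cleared 0 line(s) (total 0); column heights now [0 2 5 4 0 0], max=5
Drop 3: I rot3 at col 3 lands with bottom-row=4; cleared 0 line(s) (total 0); column heights now [0 2 5 8 0 0], max=8
Drop 4: T rot3 at col 3 lands with bottom-row=7; cleared 0 line(s) (total 0); column heights now [0 2 5 9 10 0], max=10
Drop 5: S rot0 at col 0 lands with bottom-row=4; cleared 0 line(s) (total 0); column heights now [5 6 6 9 10 0], max=10
Drop 6: S rot1 at col 0 lands with bottom-row=6; cleared 0 line(s) (total 0); column heights now [9 8 6 9 10 0], max=10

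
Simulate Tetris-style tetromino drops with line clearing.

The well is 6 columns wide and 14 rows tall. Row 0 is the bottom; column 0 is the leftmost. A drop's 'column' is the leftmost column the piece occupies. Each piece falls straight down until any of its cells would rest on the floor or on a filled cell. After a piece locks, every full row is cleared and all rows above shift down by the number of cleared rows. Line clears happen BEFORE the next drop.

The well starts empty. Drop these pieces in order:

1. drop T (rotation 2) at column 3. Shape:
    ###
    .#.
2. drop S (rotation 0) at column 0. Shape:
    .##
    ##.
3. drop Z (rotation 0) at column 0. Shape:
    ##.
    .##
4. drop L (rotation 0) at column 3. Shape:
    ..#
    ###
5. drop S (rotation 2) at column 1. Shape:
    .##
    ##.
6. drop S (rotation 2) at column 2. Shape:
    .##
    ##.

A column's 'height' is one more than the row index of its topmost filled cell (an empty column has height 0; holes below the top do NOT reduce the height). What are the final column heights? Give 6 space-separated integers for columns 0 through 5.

Answer: 4 5 7 8 8 4

Derivation:
Drop 1: T rot2 at col 3 lands with bottom-row=0; cleared 0 line(s) (total 0); column heights now [0 0 0 2 2 2], max=2
Drop 2: S rot0 at col 0 lands with bottom-row=0; cleared 0 line(s) (total 0); column heights now [1 2 2 2 2 2], max=2
Drop 3: Z rot0 at col 0 lands with bottom-row=2; cleared 0 line(s) (total 0); column heights now [4 4 3 2 2 2], max=4
Drop 4: L rot0 at col 3 lands with bottom-row=2; cleared 0 line(s) (total 0); column heights now [4 4 3 3 3 4], max=4
Drop 5: S rot2 at col 1 lands with bottom-row=4; cleared 0 line(s) (total 0); column heights now [4 5 6 6 3 4], max=6
Drop 6: S rot2 at col 2 lands with bottom-row=6; cleared 0 line(s) (total 0); column heights now [4 5 7 8 8 4], max=8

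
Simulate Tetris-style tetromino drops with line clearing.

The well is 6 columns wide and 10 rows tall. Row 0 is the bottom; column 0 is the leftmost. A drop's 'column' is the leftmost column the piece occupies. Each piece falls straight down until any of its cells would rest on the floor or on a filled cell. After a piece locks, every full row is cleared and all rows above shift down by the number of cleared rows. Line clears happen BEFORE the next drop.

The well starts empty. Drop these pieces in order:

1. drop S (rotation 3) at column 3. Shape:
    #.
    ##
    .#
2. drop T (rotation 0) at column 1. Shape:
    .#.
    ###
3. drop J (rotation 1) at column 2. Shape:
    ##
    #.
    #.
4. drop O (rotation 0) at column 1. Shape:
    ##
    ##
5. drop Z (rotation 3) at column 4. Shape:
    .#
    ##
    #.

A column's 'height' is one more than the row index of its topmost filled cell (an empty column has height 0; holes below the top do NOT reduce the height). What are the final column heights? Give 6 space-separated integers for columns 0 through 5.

Drop 1: S rot3 at col 3 lands with bottom-row=0; cleared 0 line(s) (total 0); column heights now [0 0 0 3 2 0], max=3
Drop 2: T rot0 at col 1 lands with bottom-row=3; cleared 0 line(s) (total 0); column heights now [0 4 5 4 2 0], max=5
Drop 3: J rot1 at col 2 lands with bottom-row=5; cleared 0 line(s) (total 0); column heights now [0 4 8 8 2 0], max=8
Drop 4: O rot0 at col 1 lands with bottom-row=8; cleared 0 line(s) (total 0); column heights now [0 10 10 8 2 0], max=10
Drop 5: Z rot3 at col 4 lands with bottom-row=2; cleared 0 line(s) (total 0); column heights now [0 10 10 8 4 5], max=10

Answer: 0 10 10 8 4 5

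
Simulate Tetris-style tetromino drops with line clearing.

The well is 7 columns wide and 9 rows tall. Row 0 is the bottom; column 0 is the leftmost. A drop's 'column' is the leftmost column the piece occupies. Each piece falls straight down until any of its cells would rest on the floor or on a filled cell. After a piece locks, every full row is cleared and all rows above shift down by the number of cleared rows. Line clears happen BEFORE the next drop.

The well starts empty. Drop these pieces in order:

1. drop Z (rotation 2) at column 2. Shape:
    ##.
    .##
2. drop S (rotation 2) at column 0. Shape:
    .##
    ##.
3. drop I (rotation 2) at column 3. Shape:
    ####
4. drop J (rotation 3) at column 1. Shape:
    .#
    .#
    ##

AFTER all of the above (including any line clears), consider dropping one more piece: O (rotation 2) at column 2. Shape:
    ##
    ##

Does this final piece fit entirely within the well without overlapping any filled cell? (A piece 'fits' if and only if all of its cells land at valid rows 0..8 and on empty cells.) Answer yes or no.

Drop 1: Z rot2 at col 2 lands with bottom-row=0; cleared 0 line(s) (total 0); column heights now [0 0 2 2 1 0 0], max=2
Drop 2: S rot2 at col 0 lands with bottom-row=1; cleared 0 line(s) (total 0); column heights now [2 3 3 2 1 0 0], max=3
Drop 3: I rot2 at col 3 lands with bottom-row=2; cleared 0 line(s) (total 0); column heights now [2 3 3 3 3 3 3], max=3
Drop 4: J rot3 at col 1 lands with bottom-row=3; cleared 0 line(s) (total 0); column heights now [2 4 6 3 3 3 3], max=6
Test piece O rot2 at col 2 (width 2): heights before test = [2 4 6 3 3 3 3]; fits = True

Answer: yes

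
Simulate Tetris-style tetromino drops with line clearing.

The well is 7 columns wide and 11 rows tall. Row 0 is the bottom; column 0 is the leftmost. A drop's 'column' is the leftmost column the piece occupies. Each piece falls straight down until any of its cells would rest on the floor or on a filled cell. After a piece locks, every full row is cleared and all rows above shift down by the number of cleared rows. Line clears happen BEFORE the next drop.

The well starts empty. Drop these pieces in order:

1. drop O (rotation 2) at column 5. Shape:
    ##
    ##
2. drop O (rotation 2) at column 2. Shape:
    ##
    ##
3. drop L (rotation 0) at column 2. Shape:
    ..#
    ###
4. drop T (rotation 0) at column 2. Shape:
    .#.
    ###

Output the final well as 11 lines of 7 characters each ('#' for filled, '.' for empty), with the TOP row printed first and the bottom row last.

Answer: .......
.......
.......
.......
.......
...#...
..###..
....#..
..###..
..##.##
..##.##

Derivation:
Drop 1: O rot2 at col 5 lands with bottom-row=0; cleared 0 line(s) (total 0); column heights now [0 0 0 0 0 2 2], max=2
Drop 2: O rot2 at col 2 lands with bottom-row=0; cleared 0 line(s) (total 0); column heights now [0 0 2 2 0 2 2], max=2
Drop 3: L rot0 at col 2 lands with bottom-row=2; cleared 0 line(s) (total 0); column heights now [0 0 3 3 4 2 2], max=4
Drop 4: T rot0 at col 2 lands with bottom-row=4; cleared 0 line(s) (total 0); column heights now [0 0 5 6 5 2 2], max=6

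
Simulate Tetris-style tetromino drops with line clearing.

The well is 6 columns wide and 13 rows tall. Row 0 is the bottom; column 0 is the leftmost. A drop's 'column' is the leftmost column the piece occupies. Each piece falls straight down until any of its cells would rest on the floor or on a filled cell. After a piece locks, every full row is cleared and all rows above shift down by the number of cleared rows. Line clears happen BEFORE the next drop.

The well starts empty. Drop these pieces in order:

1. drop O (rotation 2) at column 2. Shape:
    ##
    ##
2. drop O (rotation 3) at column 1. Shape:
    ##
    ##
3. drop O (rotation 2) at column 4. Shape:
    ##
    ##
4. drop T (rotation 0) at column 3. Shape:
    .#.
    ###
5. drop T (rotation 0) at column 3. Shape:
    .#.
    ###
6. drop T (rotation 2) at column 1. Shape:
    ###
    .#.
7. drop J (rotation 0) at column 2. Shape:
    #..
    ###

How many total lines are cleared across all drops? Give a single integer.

Answer: 0

Derivation:
Drop 1: O rot2 at col 2 lands with bottom-row=0; cleared 0 line(s) (total 0); column heights now [0 0 2 2 0 0], max=2
Drop 2: O rot3 at col 1 lands with bottom-row=2; cleared 0 line(s) (total 0); column heights now [0 4 4 2 0 0], max=4
Drop 3: O rot2 at col 4 lands with bottom-row=0; cleared 0 line(s) (total 0); column heights now [0 4 4 2 2 2], max=4
Drop 4: T rot0 at col 3 lands with bottom-row=2; cleared 0 line(s) (total 0); column heights now [0 4 4 3 4 3], max=4
Drop 5: T rot0 at col 3 lands with bottom-row=4; cleared 0 line(s) (total 0); column heights now [0 4 4 5 6 5], max=6
Drop 6: T rot2 at col 1 lands with bottom-row=4; cleared 0 line(s) (total 0); column heights now [0 6 6 6 6 5], max=6
Drop 7: J rot0 at col 2 lands with bottom-row=6; cleared 0 line(s) (total 0); column heights now [0 6 8 7 7 5], max=8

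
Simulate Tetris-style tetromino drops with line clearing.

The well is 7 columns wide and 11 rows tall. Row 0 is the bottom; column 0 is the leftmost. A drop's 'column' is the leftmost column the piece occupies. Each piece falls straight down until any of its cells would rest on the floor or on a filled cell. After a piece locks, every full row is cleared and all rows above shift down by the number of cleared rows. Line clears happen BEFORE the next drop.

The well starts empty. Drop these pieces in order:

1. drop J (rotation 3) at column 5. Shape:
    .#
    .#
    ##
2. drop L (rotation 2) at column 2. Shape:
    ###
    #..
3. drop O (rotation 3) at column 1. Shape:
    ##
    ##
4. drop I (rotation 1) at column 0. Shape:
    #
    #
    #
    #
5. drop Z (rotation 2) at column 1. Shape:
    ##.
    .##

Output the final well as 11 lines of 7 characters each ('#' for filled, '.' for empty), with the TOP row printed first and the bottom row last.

Answer: .......
.......
.......
.......
.......
.##....
..##...
###....
###...#
#.###.#
#.#..##

Derivation:
Drop 1: J rot3 at col 5 lands with bottom-row=0; cleared 0 line(s) (total 0); column heights now [0 0 0 0 0 1 3], max=3
Drop 2: L rot2 at col 2 lands with bottom-row=0; cleared 0 line(s) (total 0); column heights now [0 0 2 2 2 1 3], max=3
Drop 3: O rot3 at col 1 lands with bottom-row=2; cleared 0 line(s) (total 0); column heights now [0 4 4 2 2 1 3], max=4
Drop 4: I rot1 at col 0 lands with bottom-row=0; cleared 0 line(s) (total 0); column heights now [4 4 4 2 2 1 3], max=4
Drop 5: Z rot2 at col 1 lands with bottom-row=4; cleared 0 line(s) (total 0); column heights now [4 6 6 5 2 1 3], max=6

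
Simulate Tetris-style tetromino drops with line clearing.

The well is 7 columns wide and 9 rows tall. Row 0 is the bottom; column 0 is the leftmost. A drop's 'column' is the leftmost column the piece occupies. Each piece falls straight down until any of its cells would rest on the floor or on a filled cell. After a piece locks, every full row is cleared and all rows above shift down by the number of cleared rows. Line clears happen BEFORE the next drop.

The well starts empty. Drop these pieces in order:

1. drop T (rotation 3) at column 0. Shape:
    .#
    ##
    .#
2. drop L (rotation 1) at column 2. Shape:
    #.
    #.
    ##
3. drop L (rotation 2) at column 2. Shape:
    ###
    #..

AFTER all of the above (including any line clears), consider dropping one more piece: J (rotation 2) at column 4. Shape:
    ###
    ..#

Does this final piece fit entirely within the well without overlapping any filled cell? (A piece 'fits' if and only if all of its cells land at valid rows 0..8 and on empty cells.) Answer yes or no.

Answer: yes

Derivation:
Drop 1: T rot3 at col 0 lands with bottom-row=0; cleared 0 line(s) (total 0); column heights now [2 3 0 0 0 0 0], max=3
Drop 2: L rot1 at col 2 lands with bottom-row=0; cleared 0 line(s) (total 0); column heights now [2 3 3 1 0 0 0], max=3
Drop 3: L rot2 at col 2 lands with bottom-row=3; cleared 0 line(s) (total 0); column heights now [2 3 5 5 5 0 0], max=5
Test piece J rot2 at col 4 (width 3): heights before test = [2 3 5 5 5 0 0]; fits = True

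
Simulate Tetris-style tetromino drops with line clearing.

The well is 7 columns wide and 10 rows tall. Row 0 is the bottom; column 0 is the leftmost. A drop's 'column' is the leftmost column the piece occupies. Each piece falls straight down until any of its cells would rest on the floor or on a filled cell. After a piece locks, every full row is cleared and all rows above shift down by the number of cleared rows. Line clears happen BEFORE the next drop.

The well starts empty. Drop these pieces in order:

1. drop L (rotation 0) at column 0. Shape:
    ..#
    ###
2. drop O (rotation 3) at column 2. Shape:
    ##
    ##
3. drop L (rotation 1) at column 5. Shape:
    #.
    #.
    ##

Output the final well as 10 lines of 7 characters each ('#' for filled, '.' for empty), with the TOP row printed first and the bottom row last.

Drop 1: L rot0 at col 0 lands with bottom-row=0; cleared 0 line(s) (total 0); column heights now [1 1 2 0 0 0 0], max=2
Drop 2: O rot3 at col 2 lands with bottom-row=2; cleared 0 line(s) (total 0); column heights now [1 1 4 4 0 0 0], max=4
Drop 3: L rot1 at col 5 lands with bottom-row=0; cleared 0 line(s) (total 0); column heights now [1 1 4 4 0 3 1], max=4

Answer: .......
.......
.......
.......
.......
.......
..##...
..##.#.
..#..#.
###..##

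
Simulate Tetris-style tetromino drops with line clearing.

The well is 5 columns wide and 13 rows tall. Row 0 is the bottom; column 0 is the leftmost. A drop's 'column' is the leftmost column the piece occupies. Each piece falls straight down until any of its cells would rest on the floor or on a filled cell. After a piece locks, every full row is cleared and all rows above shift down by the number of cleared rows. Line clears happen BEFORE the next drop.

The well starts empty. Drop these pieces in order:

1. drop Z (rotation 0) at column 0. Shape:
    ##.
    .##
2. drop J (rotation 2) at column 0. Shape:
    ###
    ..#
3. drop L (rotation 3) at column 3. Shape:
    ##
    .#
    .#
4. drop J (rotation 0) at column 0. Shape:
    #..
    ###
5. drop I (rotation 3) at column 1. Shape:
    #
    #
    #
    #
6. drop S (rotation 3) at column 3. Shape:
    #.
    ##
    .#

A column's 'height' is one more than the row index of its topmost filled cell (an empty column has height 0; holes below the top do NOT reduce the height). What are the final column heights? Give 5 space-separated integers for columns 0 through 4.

Drop 1: Z rot0 at col 0 lands with bottom-row=0; cleared 0 line(s) (total 0); column heights now [2 2 1 0 0], max=2
Drop 2: J rot2 at col 0 lands with bottom-row=1; cleared 0 line(s) (total 0); column heights now [3 3 3 0 0], max=3
Drop 3: L rot3 at col 3 lands with bottom-row=0; cleared 1 line(s) (total 1); column heights now [2 2 2 0 2], max=2
Drop 4: J rot0 at col 0 lands with bottom-row=2; cleared 0 line(s) (total 1); column heights now [4 3 3 0 2], max=4
Drop 5: I rot3 at col 1 lands with bottom-row=3; cleared 0 line(s) (total 1); column heights now [4 7 3 0 2], max=7
Drop 6: S rot3 at col 3 lands with bottom-row=2; cleared 0 line(s) (total 1); column heights now [4 7 3 5 4], max=7

Answer: 4 7 3 5 4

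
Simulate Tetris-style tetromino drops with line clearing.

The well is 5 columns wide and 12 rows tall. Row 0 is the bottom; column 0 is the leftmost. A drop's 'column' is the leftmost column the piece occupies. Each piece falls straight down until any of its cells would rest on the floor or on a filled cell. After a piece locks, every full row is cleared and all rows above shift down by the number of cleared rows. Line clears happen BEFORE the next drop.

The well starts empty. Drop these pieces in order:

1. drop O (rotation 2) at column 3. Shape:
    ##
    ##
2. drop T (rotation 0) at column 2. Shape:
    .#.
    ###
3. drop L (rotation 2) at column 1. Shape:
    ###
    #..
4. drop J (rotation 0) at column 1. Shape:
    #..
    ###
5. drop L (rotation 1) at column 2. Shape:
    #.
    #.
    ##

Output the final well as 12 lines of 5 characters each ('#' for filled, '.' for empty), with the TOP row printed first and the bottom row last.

Drop 1: O rot2 at col 3 lands with bottom-row=0; cleared 0 line(s) (total 0); column heights now [0 0 0 2 2], max=2
Drop 2: T rot0 at col 2 lands with bottom-row=2; cleared 0 line(s) (total 0); column heights now [0 0 3 4 3], max=4
Drop 3: L rot2 at col 1 lands with bottom-row=3; cleared 0 line(s) (total 0); column heights now [0 5 5 5 3], max=5
Drop 4: J rot0 at col 1 lands with bottom-row=5; cleared 0 line(s) (total 0); column heights now [0 7 6 6 3], max=7
Drop 5: L rot1 at col 2 lands with bottom-row=6; cleared 0 line(s) (total 0); column heights now [0 7 9 7 3], max=9

Answer: .....
.....
.....
..#..
..#..
.###.
.###.
.###.
.#.#.
..###
...##
...##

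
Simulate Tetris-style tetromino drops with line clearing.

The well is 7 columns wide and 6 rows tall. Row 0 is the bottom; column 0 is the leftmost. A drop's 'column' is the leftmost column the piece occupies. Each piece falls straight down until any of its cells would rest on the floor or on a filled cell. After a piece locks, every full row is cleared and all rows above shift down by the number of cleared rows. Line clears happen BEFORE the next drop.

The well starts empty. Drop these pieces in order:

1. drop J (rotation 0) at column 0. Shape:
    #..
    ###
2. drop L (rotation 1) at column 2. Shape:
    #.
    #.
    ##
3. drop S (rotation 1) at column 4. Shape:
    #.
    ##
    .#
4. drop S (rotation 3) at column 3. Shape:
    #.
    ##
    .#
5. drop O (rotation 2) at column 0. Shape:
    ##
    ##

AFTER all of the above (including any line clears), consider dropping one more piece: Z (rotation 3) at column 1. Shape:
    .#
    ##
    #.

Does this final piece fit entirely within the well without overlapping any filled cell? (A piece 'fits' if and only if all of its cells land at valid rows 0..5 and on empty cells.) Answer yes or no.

Drop 1: J rot0 at col 0 lands with bottom-row=0; cleared 0 line(s) (total 0); column heights now [2 1 1 0 0 0 0], max=2
Drop 2: L rot1 at col 2 lands with bottom-row=1; cleared 0 line(s) (total 0); column heights now [2 1 4 2 0 0 0], max=4
Drop 3: S rot1 at col 4 lands with bottom-row=0; cleared 0 line(s) (total 0); column heights now [2 1 4 2 3 2 0], max=4
Drop 4: S rot3 at col 3 lands with bottom-row=3; cleared 0 line(s) (total 0); column heights now [2 1 4 6 5 2 0], max=6
Drop 5: O rot2 at col 0 lands with bottom-row=2; cleared 0 line(s) (total 0); column heights now [4 4 4 6 5 2 0], max=6
Test piece Z rot3 at col 1 (width 2): heights before test = [4 4 4 6 5 2 0]; fits = False

Answer: no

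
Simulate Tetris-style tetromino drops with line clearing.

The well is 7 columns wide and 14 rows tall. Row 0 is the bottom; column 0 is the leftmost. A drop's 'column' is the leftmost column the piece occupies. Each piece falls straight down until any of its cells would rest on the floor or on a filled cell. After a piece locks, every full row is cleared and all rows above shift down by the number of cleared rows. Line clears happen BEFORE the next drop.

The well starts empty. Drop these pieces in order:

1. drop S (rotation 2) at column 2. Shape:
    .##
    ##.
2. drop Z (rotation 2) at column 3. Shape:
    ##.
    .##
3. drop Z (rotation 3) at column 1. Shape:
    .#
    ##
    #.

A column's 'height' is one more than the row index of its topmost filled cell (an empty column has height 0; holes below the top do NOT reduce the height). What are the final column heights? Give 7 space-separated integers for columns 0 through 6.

Drop 1: S rot2 at col 2 lands with bottom-row=0; cleared 0 line(s) (total 0); column heights now [0 0 1 2 2 0 0], max=2
Drop 2: Z rot2 at col 3 lands with bottom-row=2; cleared 0 line(s) (total 0); column heights now [0 0 1 4 4 3 0], max=4
Drop 3: Z rot3 at col 1 lands with bottom-row=0; cleared 0 line(s) (total 0); column heights now [0 2 3 4 4 3 0], max=4

Answer: 0 2 3 4 4 3 0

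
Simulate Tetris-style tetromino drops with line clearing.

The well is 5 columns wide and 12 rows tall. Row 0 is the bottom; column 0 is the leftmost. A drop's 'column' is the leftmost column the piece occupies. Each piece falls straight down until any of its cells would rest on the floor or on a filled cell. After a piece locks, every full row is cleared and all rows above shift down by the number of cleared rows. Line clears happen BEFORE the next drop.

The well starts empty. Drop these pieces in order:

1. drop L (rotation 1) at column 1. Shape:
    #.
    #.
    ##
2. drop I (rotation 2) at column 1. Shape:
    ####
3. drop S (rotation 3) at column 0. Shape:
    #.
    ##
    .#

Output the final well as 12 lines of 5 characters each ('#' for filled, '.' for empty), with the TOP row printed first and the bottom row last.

Drop 1: L rot1 at col 1 lands with bottom-row=0; cleared 0 line(s) (total 0); column heights now [0 3 1 0 0], max=3
Drop 2: I rot2 at col 1 lands with bottom-row=3; cleared 0 line(s) (total 0); column heights now [0 4 4 4 4], max=4
Drop 3: S rot3 at col 0 lands with bottom-row=4; cleared 0 line(s) (total 0); column heights now [7 6 4 4 4], max=7

Answer: .....
.....
.....
.....
.....
#....
##...
.#...
.####
.#...
.#...
.##..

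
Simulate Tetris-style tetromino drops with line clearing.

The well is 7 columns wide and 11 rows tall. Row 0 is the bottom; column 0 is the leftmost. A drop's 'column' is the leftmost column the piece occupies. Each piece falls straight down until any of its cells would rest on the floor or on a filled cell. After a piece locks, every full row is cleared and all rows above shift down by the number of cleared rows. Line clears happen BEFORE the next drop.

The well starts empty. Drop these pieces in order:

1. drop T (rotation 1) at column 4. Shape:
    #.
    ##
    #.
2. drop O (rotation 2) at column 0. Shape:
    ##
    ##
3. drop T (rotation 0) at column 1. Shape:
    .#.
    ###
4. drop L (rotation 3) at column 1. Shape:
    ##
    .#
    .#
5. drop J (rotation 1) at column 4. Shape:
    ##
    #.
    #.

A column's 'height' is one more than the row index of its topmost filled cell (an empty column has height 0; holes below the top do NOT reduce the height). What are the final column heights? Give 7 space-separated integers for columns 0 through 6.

Answer: 2 7 7 3 6 6 0

Derivation:
Drop 1: T rot1 at col 4 lands with bottom-row=0; cleared 0 line(s) (total 0); column heights now [0 0 0 0 3 2 0], max=3
Drop 2: O rot2 at col 0 lands with bottom-row=0; cleared 0 line(s) (total 0); column heights now [2 2 0 0 3 2 0], max=3
Drop 3: T rot0 at col 1 lands with bottom-row=2; cleared 0 line(s) (total 0); column heights now [2 3 4 3 3 2 0], max=4
Drop 4: L rot3 at col 1 lands with bottom-row=4; cleared 0 line(s) (total 0); column heights now [2 7 7 3 3 2 0], max=7
Drop 5: J rot1 at col 4 lands with bottom-row=3; cleared 0 line(s) (total 0); column heights now [2 7 7 3 6 6 0], max=7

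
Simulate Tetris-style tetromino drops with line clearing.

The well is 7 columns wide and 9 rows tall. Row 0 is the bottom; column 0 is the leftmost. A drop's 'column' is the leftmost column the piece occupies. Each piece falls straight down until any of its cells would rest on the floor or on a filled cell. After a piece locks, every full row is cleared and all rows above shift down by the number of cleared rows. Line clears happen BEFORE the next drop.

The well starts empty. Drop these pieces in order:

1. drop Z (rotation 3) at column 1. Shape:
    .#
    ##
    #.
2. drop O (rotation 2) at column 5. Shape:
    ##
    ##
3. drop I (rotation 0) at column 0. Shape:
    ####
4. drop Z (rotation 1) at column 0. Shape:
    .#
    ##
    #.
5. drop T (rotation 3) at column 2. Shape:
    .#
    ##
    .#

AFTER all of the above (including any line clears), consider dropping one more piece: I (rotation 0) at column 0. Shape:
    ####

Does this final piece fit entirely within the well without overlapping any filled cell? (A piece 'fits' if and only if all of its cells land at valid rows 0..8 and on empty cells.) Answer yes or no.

Drop 1: Z rot3 at col 1 lands with bottom-row=0; cleared 0 line(s) (total 0); column heights now [0 2 3 0 0 0 0], max=3
Drop 2: O rot2 at col 5 lands with bottom-row=0; cleared 0 line(s) (total 0); column heights now [0 2 3 0 0 2 2], max=3
Drop 3: I rot0 at col 0 lands with bottom-row=3; cleared 0 line(s) (total 0); column heights now [4 4 4 4 0 2 2], max=4
Drop 4: Z rot1 at col 0 lands with bottom-row=4; cleared 0 line(s) (total 0); column heights now [6 7 4 4 0 2 2], max=7
Drop 5: T rot3 at col 2 lands with bottom-row=4; cleared 0 line(s) (total 0); column heights now [6 7 6 7 0 2 2], max=7
Test piece I rot0 at col 0 (width 4): heights before test = [6 7 6 7 0 2 2]; fits = True

Answer: yes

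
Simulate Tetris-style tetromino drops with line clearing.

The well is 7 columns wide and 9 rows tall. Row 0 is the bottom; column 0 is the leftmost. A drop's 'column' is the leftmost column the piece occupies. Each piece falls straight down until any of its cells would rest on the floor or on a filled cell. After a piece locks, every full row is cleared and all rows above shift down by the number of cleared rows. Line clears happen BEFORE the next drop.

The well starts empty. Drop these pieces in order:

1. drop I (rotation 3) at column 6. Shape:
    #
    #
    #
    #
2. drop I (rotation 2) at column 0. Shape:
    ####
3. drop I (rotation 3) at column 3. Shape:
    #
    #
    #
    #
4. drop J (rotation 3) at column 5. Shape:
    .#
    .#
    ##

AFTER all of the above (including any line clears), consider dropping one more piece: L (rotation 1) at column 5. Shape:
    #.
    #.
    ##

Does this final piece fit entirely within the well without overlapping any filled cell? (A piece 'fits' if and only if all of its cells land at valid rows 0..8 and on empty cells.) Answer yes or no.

Answer: no

Derivation:
Drop 1: I rot3 at col 6 lands with bottom-row=0; cleared 0 line(s) (total 0); column heights now [0 0 0 0 0 0 4], max=4
Drop 2: I rot2 at col 0 lands with bottom-row=0; cleared 0 line(s) (total 0); column heights now [1 1 1 1 0 0 4], max=4
Drop 3: I rot3 at col 3 lands with bottom-row=1; cleared 0 line(s) (total 0); column heights now [1 1 1 5 0 0 4], max=5
Drop 4: J rot3 at col 5 lands with bottom-row=4; cleared 0 line(s) (total 0); column heights now [1 1 1 5 0 5 7], max=7
Test piece L rot1 at col 5 (width 2): heights before test = [1 1 1 5 0 5 7]; fits = False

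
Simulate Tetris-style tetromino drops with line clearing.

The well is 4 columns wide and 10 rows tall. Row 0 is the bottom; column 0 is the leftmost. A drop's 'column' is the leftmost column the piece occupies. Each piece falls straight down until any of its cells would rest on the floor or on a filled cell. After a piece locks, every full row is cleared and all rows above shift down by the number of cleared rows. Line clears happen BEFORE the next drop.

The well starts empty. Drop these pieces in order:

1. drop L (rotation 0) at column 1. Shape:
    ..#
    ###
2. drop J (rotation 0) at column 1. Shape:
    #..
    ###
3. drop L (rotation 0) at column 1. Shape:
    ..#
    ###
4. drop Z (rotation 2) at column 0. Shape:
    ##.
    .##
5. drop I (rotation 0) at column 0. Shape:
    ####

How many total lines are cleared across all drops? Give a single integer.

Drop 1: L rot0 at col 1 lands with bottom-row=0; cleared 0 line(s) (total 0); column heights now [0 1 1 2], max=2
Drop 2: J rot0 at col 1 lands with bottom-row=2; cleared 0 line(s) (total 0); column heights now [0 4 3 3], max=4
Drop 3: L rot0 at col 1 lands with bottom-row=4; cleared 0 line(s) (total 0); column heights now [0 5 5 6], max=6
Drop 4: Z rot2 at col 0 lands with bottom-row=5; cleared 0 line(s) (total 0); column heights now [7 7 6 6], max=7
Drop 5: I rot0 at col 0 lands with bottom-row=7; cleared 1 line(s) (total 1); column heights now [7 7 6 6], max=7

Answer: 1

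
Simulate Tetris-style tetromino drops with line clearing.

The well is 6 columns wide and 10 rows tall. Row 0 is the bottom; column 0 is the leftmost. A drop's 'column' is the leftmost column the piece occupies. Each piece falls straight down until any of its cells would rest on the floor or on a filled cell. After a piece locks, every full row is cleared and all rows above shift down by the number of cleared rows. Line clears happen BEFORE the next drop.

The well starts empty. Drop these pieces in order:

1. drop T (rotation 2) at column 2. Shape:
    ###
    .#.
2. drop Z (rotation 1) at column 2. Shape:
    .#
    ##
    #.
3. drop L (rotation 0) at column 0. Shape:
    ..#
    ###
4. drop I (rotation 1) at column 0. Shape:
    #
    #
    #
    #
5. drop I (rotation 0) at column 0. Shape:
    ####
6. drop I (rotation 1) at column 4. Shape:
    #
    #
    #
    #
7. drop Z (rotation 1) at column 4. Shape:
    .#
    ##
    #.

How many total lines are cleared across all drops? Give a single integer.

Answer: 0

Derivation:
Drop 1: T rot2 at col 2 lands with bottom-row=0; cleared 0 line(s) (total 0); column heights now [0 0 2 2 2 0], max=2
Drop 2: Z rot1 at col 2 lands with bottom-row=2; cleared 0 line(s) (total 0); column heights now [0 0 4 5 2 0], max=5
Drop 3: L rot0 at col 0 lands with bottom-row=4; cleared 0 line(s) (total 0); column heights now [5 5 6 5 2 0], max=6
Drop 4: I rot1 at col 0 lands with bottom-row=5; cleared 0 line(s) (total 0); column heights now [9 5 6 5 2 0], max=9
Drop 5: I rot0 at col 0 lands with bottom-row=9; cleared 0 line(s) (total 0); column heights now [10 10 10 10 2 0], max=10
Drop 6: I rot1 at col 4 lands with bottom-row=2; cleared 0 line(s) (total 0); column heights now [10 10 10 10 6 0], max=10
Drop 7: Z rot1 at col 4 lands with bottom-row=6; cleared 0 line(s) (total 0); column heights now [10 10 10 10 8 9], max=10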